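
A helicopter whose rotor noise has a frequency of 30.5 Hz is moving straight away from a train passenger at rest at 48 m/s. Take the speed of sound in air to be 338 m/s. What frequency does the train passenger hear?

26.7 Hz

With the source moving away from a stationary observer, f' = f · v/(v + v_s).
f' = 30.5 × 338/(338 + 48) = 30.5 × 338/386 ≈ 26.7 Hz.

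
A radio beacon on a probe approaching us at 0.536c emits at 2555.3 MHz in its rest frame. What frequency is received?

4649.2 MHz

Relativistic Doppler for frequency: f' = f₀ · √((1 + β)/(1 − β)).
f' = 2555.3 × √(1.5360/0.4640) = 2555.3 × 1.81944 ≈ 4649.2 MHz.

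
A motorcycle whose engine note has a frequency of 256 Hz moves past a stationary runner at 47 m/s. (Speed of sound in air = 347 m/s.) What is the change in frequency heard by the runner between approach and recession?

70.6 Hz

Approaching: f₁ = f · v/(v − v_s) = 256 × 347/300 ≈ 296.1 Hz.
Receding: f₂ = f · v/(v + v_s) = 256 × 347/394 ≈ 225.5 Hz.
Drop: f₁ − f₂ = 2f·v·v_s/(v² − v_s²) = 2 × 256 × 347 × 47/(347² − 47²) ≈ 70.6 Hz.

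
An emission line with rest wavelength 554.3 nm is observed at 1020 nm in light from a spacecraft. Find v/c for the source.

λ'/λ₀ = 1.8402 > 1 (redshift), so the source is receding.
λ'/λ₀ = √((1 + β)/(1 − β)) for a receding source ⇒ β = (r² − 1)/(r² + 1) with r = λ'/λ₀.
β = (3.3862 − 1)/(3.3862 + 1) ≈ 0.544.

0.544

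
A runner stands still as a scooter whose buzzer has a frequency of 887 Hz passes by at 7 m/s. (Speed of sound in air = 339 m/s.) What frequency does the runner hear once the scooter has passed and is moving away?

Receding: f₂ = f · v/(v + v_s) = 887 × 339/346 ≈ 869 Hz.

869 Hz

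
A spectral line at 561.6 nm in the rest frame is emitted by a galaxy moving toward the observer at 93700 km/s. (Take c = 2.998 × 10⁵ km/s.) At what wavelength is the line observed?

406.4 nm

β = v/c = 93700/299800 = 0.3125.
Relativistic Doppler for wavelength: λ' = λ₀ · √((1 − β)/(1 + β)).
λ' = 561.6 × √(0.6875/1.3125) = 561.6 × 0.72371 ≈ 406.4 nm.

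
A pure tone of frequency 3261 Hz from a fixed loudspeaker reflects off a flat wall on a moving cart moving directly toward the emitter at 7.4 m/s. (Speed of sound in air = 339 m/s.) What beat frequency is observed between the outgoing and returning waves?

146 Hz

At the flat wall on a moving cart (a moving observer), f₁ = f₀ · (v + u)/v = 3261 × 346.4/339 ≈ 3332.2 Hz.
The reflection then acts as a moving source: f₂ = f₁ · v/(v − u) ≈ 3406.5 Hz.
Equivalently f₂ = f₀ · (v + u)/(v − u).
Beat frequency: |f₂ − f₀| = 2u·f₀/(v − u) = 2 × 7.4 × 3261/331.6 ≈ 146 Hz.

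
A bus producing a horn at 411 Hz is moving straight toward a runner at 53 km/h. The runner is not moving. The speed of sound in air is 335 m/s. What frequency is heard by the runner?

430 Hz

53 km/h = 14.72 m/s.
Only the source moves, toward the listener, so f' = f · v/(v − v_s).
f' = 411 × 335/(335 − 14.72) = 411 × 335/320.3 ≈ 430 Hz.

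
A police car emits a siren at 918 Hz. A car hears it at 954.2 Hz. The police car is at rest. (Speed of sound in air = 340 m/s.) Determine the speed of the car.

f' > f, so the car is approaching.
f' = f · (v + v_o)/v ⇒ v_o = v · |f'/f − 1|.
v_o = 340 × |954.2/918 − 1| = 340 × 0.03943 ≈ 13.4 m/s.

13.4 m/s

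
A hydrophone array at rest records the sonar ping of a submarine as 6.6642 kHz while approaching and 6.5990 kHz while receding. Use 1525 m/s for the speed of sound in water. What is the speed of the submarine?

f₁/f₂ = (v + v_s)/(v − v_s), so v_s = v · (f₁ − f₂)/(f₁ + f₂).
v_s = 1525 × (6.6642 − 6.5990)/(6.6642 + 6.5990) = 1525 × 0.0652/13.2632 ≈ 7.5 m/s.

7.5 m/s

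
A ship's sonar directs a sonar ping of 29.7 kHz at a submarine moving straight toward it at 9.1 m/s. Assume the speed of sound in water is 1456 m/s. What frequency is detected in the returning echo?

30.1 kHz

The submarine first receives the wave as a moving observer: f₁ = f₀ · (v + u)/v = 29.7 × (1456 + 9.1)/1456 ≈ 29.9 kHz.
On reflection it acts as a source moving toward the stationary detector: f₂ = f₁ · v/(v − u) = 29.9 × 1456/1446.9 ≈ 30.1 kHz.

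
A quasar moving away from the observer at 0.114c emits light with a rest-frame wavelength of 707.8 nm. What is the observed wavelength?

Relativistic Doppler for wavelength: λ' = λ₀ · √((1 + β)/(1 − β)).
λ' = 707.8 × √(1.1140/0.8860) = 707.8 × 1.12131 ≈ 793.7 nm.

793.7 nm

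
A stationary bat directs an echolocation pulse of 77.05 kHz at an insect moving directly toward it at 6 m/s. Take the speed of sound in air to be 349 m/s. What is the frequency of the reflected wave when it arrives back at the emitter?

79.7 kHz

At the insect (a moving observer), f₁ = f₀ · (v + u)/v = 77.05 × 355/349 ≈ 78.4 kHz.
The reflection then acts as a moving source: f₂ = f₁ · v/(v − u) ≈ 79.7 kHz.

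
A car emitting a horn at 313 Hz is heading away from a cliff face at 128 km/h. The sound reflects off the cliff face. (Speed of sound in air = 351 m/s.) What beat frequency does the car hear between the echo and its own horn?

128 km/h = 35.56 m/s.
The cliff face receives the sound from a moving source: f₁ = f₀ · v/(v + v_e) = 313 × 351/386.56 ≈ 284.2 Hz.
On the return leg the car is a moving observer: f₂ = f₁ · (v − v_e)/v = 284.2 × 315.44/351 ≈ 255.4 Hz.
Beat against the emitted tone: |f₂ − f₀| = 2v_e·f₀/(v + v_e) = 2 × 35.56 × 313/386.56 ≈ 57.6 Hz.

57.6 Hz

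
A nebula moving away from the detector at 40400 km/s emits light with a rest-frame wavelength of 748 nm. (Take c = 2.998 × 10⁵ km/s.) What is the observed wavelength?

856.6 nm

β = v/c = 40400/299800 = 0.1348.
Relativistic Doppler for wavelength: λ' = λ₀ · √((1 + β)/(1 − β)).
λ' = 748 × √(1.1348/0.8652) = 748 × 1.14520 ≈ 856.6 nm.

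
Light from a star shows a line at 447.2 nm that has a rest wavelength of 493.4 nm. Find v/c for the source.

0.098

λ'/λ₀ = 0.9064 < 1 (blueshift), so the source is approaching.
λ'/λ₀ = √((1 − β)/(1 + β)) for an approaching source ⇒ β = (1 − r²)/(1 + r²) with r = λ'/λ₀.
β = (1 − 0.8215)/(1 + 0.8215) ≈ 0.098.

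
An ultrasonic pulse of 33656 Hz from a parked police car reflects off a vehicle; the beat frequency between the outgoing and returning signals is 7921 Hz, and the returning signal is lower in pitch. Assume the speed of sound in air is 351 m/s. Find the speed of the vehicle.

47 m/s

Double Doppler shift off a moving reflector: f₂ = f₀ · (v + u)/(v − u) (u > 0 toward emitter).
Returning signal is lower, so f₂ = f₀ − Δf = 33656 − 7921 = 25735 Hz.
Rearranging, u = v · (f₂ − f₀)/(f₂ + f₀) = 351 × -7921/59391 ≈ -47 m/s.
So the vehicle is moving at 47 m/s away from the emitter.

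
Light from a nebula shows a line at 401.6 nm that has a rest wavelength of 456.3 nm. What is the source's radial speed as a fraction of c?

λ'/λ₀ = 0.8801 < 1 (blueshift), so the source is approaching.
λ'/λ₀ = √((1 − β)/(1 + β)) for an approaching source ⇒ β = (1 − r²)/(1 + r²) with r = λ'/λ₀.
β = (1 − 0.7746)/(1 + 0.7746) ≈ 0.127.

0.127c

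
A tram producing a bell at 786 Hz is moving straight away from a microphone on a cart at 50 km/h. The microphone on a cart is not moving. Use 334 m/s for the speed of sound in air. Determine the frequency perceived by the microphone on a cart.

50 km/h = 13.89 m/s.
With the source moving away from a stationary observer, f' = f · v/(v + v_s).
f' = 786 × 334/(334 + 13.89) = 786 × 334/347.9 ≈ 755 Hz.

755 Hz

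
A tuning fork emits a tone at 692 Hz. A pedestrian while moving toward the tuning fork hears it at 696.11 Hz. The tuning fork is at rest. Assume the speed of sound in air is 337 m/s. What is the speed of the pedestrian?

2.00 m/s

f' = f · (v + v_o)/v ⇒ v_o = v · |f'/f − 1|.
v_o = 337 × |696.11/692 − 1| = 337 × 0.005939 ≈ 2.00 m/s.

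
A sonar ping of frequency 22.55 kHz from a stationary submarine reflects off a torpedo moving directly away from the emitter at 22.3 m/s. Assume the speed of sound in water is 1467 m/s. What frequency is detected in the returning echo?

21.9 kHz

At the torpedo (a moving observer), f₁ = f₀ · (v − u)/v = 22.55 × 1444.7/1467 ≈ 22.2 kHz.
The reflection then acts as a moving source: f₂ = f₁ · v/(v + u) ≈ 21.9 kHz.
Equivalently f₂ = f₀ · (v − u)/(v + u).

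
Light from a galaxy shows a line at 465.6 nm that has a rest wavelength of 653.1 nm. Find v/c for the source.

λ'/λ₀ = 0.7129 < 1 (blueshift), so the source is approaching.
λ'/λ₀ = √((1 − β)/(1 + β)) for an approaching source ⇒ β = (1 − r²)/(1 + r²) with r = λ'/λ₀.
β = (1 − 0.5082)/(1 + 0.5082) ≈ 0.326.

0.326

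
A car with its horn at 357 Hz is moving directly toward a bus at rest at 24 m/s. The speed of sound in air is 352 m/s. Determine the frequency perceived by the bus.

Only the source moves, toward the listener, so f' = f · v/(v − v_s).
f' = 357 × 352/(352 − 24) = 357 × 352/328 ≈ 383 Hz.

383 Hz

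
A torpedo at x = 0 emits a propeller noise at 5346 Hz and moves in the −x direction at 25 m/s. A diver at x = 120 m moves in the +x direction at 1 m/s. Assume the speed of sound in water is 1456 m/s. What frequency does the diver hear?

The observer lies on the +x side, so the source is heading away from the observer and the observer is heading away from the source.
With source receding and observer receding, f' = f · (v − v_o)/(v + v_s).
f' = 5346 × (1456 − 1)/(1456 + 25) = 5346 × 1455/1481 ≈ 5252 Hz.

5252 Hz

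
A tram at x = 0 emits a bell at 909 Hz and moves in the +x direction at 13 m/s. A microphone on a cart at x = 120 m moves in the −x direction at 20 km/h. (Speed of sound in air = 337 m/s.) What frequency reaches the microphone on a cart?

961 Hz

20 km/h = 5.556 m/s.
The observer lies on the +x side, so the source is heading toward the observer and the observer is heading toward the source.
With source approaching and observer approaching, f' = f · (v + v_o)/(v − v_s).
f' = 909 × (337 + 5.556)/(337 − 13) = 909 × 342.56/324 ≈ 961 Hz.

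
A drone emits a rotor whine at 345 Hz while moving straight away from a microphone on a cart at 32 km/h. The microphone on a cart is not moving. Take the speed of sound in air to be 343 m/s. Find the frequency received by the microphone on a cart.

32 km/h = 8.889 m/s.
With the source moving away from a stationary observer, f' = f · v/(v + v_s).
f' = 345 × 343/(343 + 8.889) = 345 × 343/351.9 ≈ 336 Hz.

336 Hz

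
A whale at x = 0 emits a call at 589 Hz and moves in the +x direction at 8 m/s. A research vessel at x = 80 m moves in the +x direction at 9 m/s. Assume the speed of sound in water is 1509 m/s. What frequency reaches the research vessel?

589 Hz

The observer lies on the +x side, so the source is heading toward the observer and the observer is heading away from the source.
General Doppler shift: f' = f · (v − v_o)/(v − v_s).
f' = 589 × (1509 − 9)/(1509 − 8) = 589 × 1500/1501 ≈ 589 Hz.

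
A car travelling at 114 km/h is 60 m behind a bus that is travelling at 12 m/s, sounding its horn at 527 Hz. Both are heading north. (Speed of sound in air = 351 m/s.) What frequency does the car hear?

556 Hz

114 km/h = 31.67 m/s.
The car is behind, so the bus is moving away from it while the car is moving toward the bus.
With source receding and observer approaching, f' = f · (v + v_o)/(v + v_s).
f' = 527 × (351 + 31.67)/(351 + 12) = 527 × 382.67/363 ≈ 556 Hz.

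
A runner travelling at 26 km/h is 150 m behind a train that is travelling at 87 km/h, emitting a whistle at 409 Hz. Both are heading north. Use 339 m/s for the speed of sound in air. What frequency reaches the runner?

390 Hz

87 km/h = 24.17 m/s; 26 km/h = 7.222 m/s.
The runner is behind, so the train is moving away from it while the runner is moving toward the train.
With source receding and observer approaching, f' = f · (v + v_o)/(v + v_s).
f' = 409 × (339 + 7.222)/(339 + 24.17) = 409 × 346.22/363.17 ≈ 390 Hz.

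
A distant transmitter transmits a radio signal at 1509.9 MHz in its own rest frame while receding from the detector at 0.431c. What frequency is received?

952.1 MHz

Relativistic Doppler for frequency: f' = f₀ · √((1 − β)/(1 + β)).
f' = 1509.9 × √(0.5690/1.4310) = 1509.9 × 0.63057 ≈ 952.1 MHz.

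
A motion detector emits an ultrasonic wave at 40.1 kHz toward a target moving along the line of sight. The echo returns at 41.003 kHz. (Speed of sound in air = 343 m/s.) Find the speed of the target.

Double Doppler shift off a moving reflector: f₂ = f₀ · (v + u)/(v − u) (u > 0 toward emitter).
Rearranging, u = v · (f₂ − f₀)/(f₂ + f₀) = 343 × 0.903/81.103 ≈ 3.8 m/s.
So the target is moving at 3.8 m/s toward the emitter.

3.8 m/s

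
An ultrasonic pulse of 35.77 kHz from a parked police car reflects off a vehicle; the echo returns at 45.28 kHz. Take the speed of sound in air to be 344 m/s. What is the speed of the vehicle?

40 m/s

Double Doppler shift off a moving reflector: f₂ = f₀ · (v + u)/(v − u) (u > 0 toward emitter).
Rearranging, u = v · (f₂ − f₀)/(f₂ + f₀) = 344 × 9.51/81.05 ≈ 40 m/s.
So the vehicle is moving at 40 m/s toward the emitter.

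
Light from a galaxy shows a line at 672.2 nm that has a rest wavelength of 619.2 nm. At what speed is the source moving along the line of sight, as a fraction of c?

0.082

λ'/λ₀ = 1.0856 > 1 (redshift), so the source is receding.
λ'/λ₀ = √((1 + β)/(1 − β)) for a receding source ⇒ β = (r² − 1)/(r² + 1) with r = λ'/λ₀.
β = (1.1785 − 1)/(1.1785 + 1) ≈ 0.082.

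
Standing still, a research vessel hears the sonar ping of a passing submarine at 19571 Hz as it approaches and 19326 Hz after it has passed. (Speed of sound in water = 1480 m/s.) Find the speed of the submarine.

f₁/f₂ = (v + v_s)/(v − v_s), so v_s = v · (f₁ − f₂)/(f₁ + f₂).
v_s = 1480 × (19571 − 19326)/(19571 + 19326) = 1480 × 245/38897 ≈ 9.3 m/s.

9.3 m/s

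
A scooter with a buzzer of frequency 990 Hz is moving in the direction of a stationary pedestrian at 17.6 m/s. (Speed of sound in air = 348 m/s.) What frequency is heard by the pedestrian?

1043 Hz

Moving source, stationary observer: f' = f · v/(v − v_s) since the source is approaching.
f' = 990 × 348/(348 − 17.6) = 990 × 348/330.4 ≈ 1043 Hz.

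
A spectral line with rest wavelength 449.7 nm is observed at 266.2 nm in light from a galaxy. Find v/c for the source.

0.481

λ'/λ₀ = 0.5920 < 1 (blueshift), so the source is approaching.
λ'/λ₀ = √((1 − β)/(1 + β)) for an approaching source ⇒ β = (1 − r²)/(1 + r²) with r = λ'/λ₀.
β = (1 − 0.3504)/(1 + 0.3504) ≈ 0.481.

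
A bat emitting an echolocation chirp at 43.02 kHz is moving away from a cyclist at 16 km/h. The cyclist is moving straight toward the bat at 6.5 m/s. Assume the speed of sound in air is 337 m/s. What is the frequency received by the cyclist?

43.3 kHz

16 km/h = 4.444 m/s.
General Doppler shift: f' = f · (v + v_o)/(v + v_s).
f' = 43.02 × (337 + 6.5)/(337 + 4.444) = 43.02 × 343.5/341.44 ≈ 43.3 kHz.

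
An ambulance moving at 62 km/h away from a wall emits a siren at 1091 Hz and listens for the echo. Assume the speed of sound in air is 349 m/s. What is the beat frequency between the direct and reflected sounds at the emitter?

103 Hz

62 km/h = 17.22 m/s.
The wall receives the sound from a moving source: f₁ = f₀ · v/(v + v_e) = 1091 × 349/366.22 ≈ 1039.7 Hz.
On the return leg the ambulance is a moving observer: f₂ = f₁ · (v − v_e)/v = 1039.7 × 331.78/349 ≈ 988.4 Hz.
Equivalently f₂ = f₀ · (v − v_e)/(v + v_e).
Beat against the emitted tone: |f₂ − f₀| = 2v_e·f₀/(v + v_e) = 2 × 17.22 × 1091/366.22 ≈ 103 Hz.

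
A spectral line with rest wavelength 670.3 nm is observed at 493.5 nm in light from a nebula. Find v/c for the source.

0.297c

λ'/λ₀ = 0.7362 < 1 (blueshift), so the source is approaching.
λ'/λ₀ = √((1 − β)/(1 + β)) for an approaching source ⇒ β = (1 − r²)/(1 + r²) with r = λ'/λ₀.
β = (1 − 0.5420)/(1 + 0.5420) ≈ 0.297.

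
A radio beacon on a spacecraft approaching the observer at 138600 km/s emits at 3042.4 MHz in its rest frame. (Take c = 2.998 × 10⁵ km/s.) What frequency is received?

β = v/c = 138600/299800 = 0.4623.
Relativistic Doppler for frequency: f' = f₀ · √((1 + β)/(1 − β)).
f' = 3042.4 × √(1.4623/0.5377) = 3042.4 × 1.64912 ≈ 5017.3 MHz.

5017.3 MHz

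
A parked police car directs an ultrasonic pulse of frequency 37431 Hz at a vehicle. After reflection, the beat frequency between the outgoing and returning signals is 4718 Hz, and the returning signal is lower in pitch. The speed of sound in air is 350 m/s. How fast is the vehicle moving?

23.5 m/s

Double Doppler shift off a moving reflector: f₂ = f₀ · (v + u)/(v − u) (u > 0 toward emitter).
Returning signal is lower, so f₂ = f₀ − Δf = 37431 − 4718 = 32713 Hz.
Rearranging, u = v · (f₂ − f₀)/(f₂ + f₀) = 350 × -4718/70144 ≈ -23.5 m/s.
So the vehicle is moving at 23.5 m/s away from the emitter.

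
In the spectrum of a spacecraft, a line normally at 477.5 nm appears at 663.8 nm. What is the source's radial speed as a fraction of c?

0.318c

λ'/λ₀ = 1.3902 > 1 (redshift), so the source is receding.
λ'/λ₀ = √((1 + β)/(1 − β)) for a receding source ⇒ β = (r² − 1)/(r² + 1) with r = λ'/λ₀.
β = (1.9325 − 1)/(1.9325 + 1) ≈ 0.318.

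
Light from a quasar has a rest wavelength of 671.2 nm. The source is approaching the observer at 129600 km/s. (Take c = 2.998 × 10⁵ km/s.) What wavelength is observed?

β = v/c = 129600/299800 = 0.4323.
Relativistic Doppler for wavelength: λ' = λ₀ · √((1 − β)/(1 + β)).
λ' = 671.2 × √(0.5677/1.4323) = 671.2 × 0.62958 ≈ 422.6 nm.

422.6 nm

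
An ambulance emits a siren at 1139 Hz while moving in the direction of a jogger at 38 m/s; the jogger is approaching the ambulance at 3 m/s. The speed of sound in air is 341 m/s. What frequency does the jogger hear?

With source approaching and observer approaching, f' = f · (v + v_o)/(v − v_s).
f' = 1139 × (341 + 3)/(341 − 38) = 1139 × 344/303 ≈ 1293 Hz.

1293 Hz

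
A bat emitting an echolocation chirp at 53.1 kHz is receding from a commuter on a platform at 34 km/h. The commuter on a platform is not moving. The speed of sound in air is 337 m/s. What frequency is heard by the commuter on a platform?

34 km/h = 9.444 m/s.
With the source moving away from a stationary observer, f' = f · v/(v + v_s).
f' = 53.1 × 337/(337 + 9.444) = 53.1 × 337/346.4 ≈ 51.7 kHz.

51.7 kHz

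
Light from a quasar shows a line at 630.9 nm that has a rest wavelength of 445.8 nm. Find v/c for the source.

λ'/λ₀ = 1.4152 > 1 (redshift), so the source is receding.
λ'/λ₀ = √((1 + β)/(1 − β)) for a receding source ⇒ β = (r² − 1)/(r² + 1) with r = λ'/λ₀.
β = (2.0028 − 1)/(2.0028 + 1) ≈ 0.334.

0.334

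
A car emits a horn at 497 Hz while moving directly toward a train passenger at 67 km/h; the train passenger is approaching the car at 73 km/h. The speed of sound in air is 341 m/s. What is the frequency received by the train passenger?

557 Hz

67 km/h = 18.61 m/s; 73 km/h = 20.28 m/s.
General Doppler shift: f' = f · (v + v_o)/(v − v_s).
f' = 497 × (341 + 20.28)/(341 − 18.61) = 497 × 361.28/322.39 ≈ 557 Hz.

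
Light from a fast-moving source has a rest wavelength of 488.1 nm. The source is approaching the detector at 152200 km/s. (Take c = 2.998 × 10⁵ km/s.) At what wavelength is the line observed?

β = v/c = 152200/299800 = 0.5077.
Relativistic Doppler for wavelength: λ' = λ₀ · √((1 − β)/(1 + β)).
λ' = 488.1 × √(0.4923/1.5077) = 488.1 × 0.57144 ≈ 278.9 nm.

278.9 nm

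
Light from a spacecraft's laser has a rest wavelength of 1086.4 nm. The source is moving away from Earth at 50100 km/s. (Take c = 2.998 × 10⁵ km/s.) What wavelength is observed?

β = v/c = 50100/299800 = 0.1671.
Relativistic Doppler for wavelength: λ' = λ₀ · √((1 + β)/(1 − β)).
λ' = 1086.4 × √(1.1671/0.8329) = 1086.4 × 1.18376 ≈ 1286.0 nm.

1286.0 nm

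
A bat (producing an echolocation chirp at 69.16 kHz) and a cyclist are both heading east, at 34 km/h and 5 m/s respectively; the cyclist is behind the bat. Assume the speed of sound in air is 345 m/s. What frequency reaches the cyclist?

34 km/h = 9.444 m/s.
The cyclist is behind, so the bat is moving away from it while the cyclist is moving toward the bat.
General Doppler shift: f' = f · (v + v_o)/(v + v_s).
f' = 69.16 × (345 + 5)/(345 + 9.444) = 69.16 × 350/354.44 ≈ 68.3 kHz.

68.3 kHz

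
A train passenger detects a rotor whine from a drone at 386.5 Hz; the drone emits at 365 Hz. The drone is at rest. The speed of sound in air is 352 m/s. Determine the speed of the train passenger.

f' > f, so the train passenger is approaching.
f' = f · (v + v_o)/v ⇒ v_o = v · |f'/f − 1|.
v_o = 352 × |386.5/365 − 1| = 352 × 0.0589 ≈ 20.7 m/s.

20.7 m/s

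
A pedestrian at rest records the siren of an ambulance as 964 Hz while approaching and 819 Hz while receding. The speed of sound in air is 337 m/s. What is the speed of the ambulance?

f₁/f₂ = (v + v_s)/(v − v_s), so v_s = v · (f₁ − f₂)/(f₁ + f₂).
v_s = 337 × (964 − 819)/(964 + 819) = 337 × 145/1783 ≈ 27 m/s.

27 m/s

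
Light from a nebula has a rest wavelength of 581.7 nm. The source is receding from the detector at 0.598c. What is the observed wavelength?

Relativistic Doppler for wavelength: λ' = λ₀ · √((1 + β)/(1 − β)).
λ' = 581.7 × √(1.5980/0.4020) = 581.7 × 1.99377 ≈ 1159.8 nm.

1159.8 nm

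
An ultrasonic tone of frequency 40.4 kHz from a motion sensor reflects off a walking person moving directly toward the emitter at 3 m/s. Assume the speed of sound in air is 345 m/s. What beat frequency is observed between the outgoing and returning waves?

709 Hz

At the walking person (a moving observer), f₁ = f₀ · (v + u)/v = 40.4 × 348/345 ≈ 40.751 kHz.
The reflection then acts as a moving source: f₂ = f₁ · v/(v − u) ≈ 41.109 kHz.
Beat frequency (with f₀ = 40400 Hz): |f₂ − f₀| = 2u·f₀/(v − u) = 2 × 3 × 40400/342 ≈ 709 Hz.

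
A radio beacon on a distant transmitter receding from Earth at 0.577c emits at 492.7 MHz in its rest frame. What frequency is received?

Relativistic Doppler for frequency: f' = f₀ · √((1 − β)/(1 + β)).
f' = 492.7 × √(0.4230/1.5770) = 492.7 × 0.51791 ≈ 255.2 MHz.

255.2 MHz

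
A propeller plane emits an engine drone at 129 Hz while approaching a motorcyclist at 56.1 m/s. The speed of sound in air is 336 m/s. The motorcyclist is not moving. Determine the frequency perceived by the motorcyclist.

With the source moving toward a stationary observer, f' = f · v/(v − v_s).
f' = 129 × 336/(336 − 56.1) = 129 × 336/279.9 ≈ 155 Hz.

155 Hz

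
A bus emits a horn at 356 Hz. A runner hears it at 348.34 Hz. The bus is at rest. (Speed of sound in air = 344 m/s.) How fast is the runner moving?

7.4 m/s

f' < f, so the runner is receding.
f' = f · (v − v_o)/v ⇒ v_o = v · |f'/f − 1|.
v_o = 344 × |348.34/356 − 1| = 344 × 0.02152 ≈ 7.4 m/s.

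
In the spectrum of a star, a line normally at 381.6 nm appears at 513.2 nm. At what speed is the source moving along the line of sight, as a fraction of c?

0.288

λ'/λ₀ = 1.3449 > 1 (redshift), so the source is receding.
λ'/λ₀ = √((1 + β)/(1 − β)) for a receding source ⇒ β = (r² − 1)/(r² + 1) with r = λ'/λ₀.
β = (1.8087 − 1)/(1.8087 + 1) ≈ 0.288.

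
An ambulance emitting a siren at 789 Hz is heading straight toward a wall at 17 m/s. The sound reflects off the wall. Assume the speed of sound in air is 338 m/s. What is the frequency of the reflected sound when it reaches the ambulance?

873 Hz

The wall receives the sound from a moving source: f₁ = f₀ · v/(v − v_e) = 789 × 338/321 ≈ 831 Hz.
On the return leg the ambulance is a moving observer: f₂ = f₁ · (v + v_e)/v = 831 × 355/338 ≈ 873 Hz.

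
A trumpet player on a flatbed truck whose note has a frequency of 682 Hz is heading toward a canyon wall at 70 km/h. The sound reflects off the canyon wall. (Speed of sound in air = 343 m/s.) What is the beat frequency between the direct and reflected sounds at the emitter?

82 Hz

70 km/h = 19.44 m/s.
The canyon wall receives the sound from a moving source: f₁ = f₀ · v/(v − v_e) = 682 × 343/323.56 ≈ 723.0 Hz.
On the return leg the trumpet player on a flatbed truck is a moving observer: f₂ = f₁ · (v + v_e)/v = 723.0 × 362.44/343 ≈ 764.0 Hz.
Beat against the emitted tone: |f₂ − f₀| = 2v_e·f₀/(v − v_e) = 2 × 19.44 × 682/323.56 ≈ 82 Hz.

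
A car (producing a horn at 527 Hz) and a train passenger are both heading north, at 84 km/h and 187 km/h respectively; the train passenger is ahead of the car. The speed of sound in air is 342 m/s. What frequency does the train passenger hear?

480 Hz

84 km/h = 23.33 m/s; 187 km/h = 51.94 m/s.
The train passenger is ahead, so the car is moving toward it while the train passenger is moving away from the car.
With source approaching and observer receding, f' = f · (v − v_o)/(v − v_s).
f' = 527 × (342 − 51.94)/(342 − 23.33) = 527 × 290.06/318.67 ≈ 480 Hz.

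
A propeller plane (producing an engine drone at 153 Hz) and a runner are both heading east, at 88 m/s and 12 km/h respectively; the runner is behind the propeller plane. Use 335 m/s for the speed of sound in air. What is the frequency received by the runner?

12 km/h = 3.333 m/s.
The runner is behind, so the propeller plane is moving away from it while the runner is moving toward the propeller plane.
Both move, so f' = f · (v + v_o)/(v + v_s).
f' = 153 × (335 + 3.333)/(335 + 88) = 153 × 338.33/423 ≈ 122 Hz.

122 Hz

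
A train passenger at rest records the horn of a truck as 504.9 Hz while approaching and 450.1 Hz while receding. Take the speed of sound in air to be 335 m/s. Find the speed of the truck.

f₁/f₂ = (v + v_s)/(v − v_s), so v_s = v · (f₁ − f₂)/(f₁ + f₂).
v_s = 335 × (504.9 − 450.1)/(504.9 + 450.1) = 335 × 54.8/955.0 ≈ 19.2 m/s.

19.2 m/s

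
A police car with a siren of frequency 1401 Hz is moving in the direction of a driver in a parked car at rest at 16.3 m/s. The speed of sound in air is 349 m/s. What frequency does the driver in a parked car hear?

Only the source moves, toward the listener, so f' = f · v/(v − v_s).
f' = 1401 × 349/(349 − 16.3) = 1401 × 349/332.7 ≈ 1470 Hz.

1470 Hz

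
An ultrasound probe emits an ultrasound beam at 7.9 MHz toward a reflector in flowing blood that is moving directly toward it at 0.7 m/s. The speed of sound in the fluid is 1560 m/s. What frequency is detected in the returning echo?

7.907 MHz

The reflector in flowing blood first receives the wave as a moving observer: f₁ = f₀ · (v + u)/v = 7.9 × (1560 + 0.7)/1560 ≈ 7.904 MHz.
The reflection then acts as a moving source: f₂ = f₁ · v/(v − u) ≈ 7.907 MHz.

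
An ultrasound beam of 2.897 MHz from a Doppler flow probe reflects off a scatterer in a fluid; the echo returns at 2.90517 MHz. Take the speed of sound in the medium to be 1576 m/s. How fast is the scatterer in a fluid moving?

2.22 m/s

Double Doppler shift off a moving reflector: f₂ = f₀ · (v + u)/(v − u) (u > 0 toward emitter).
Rearranging, u = v · (f₂ − f₀)/(f₂ + f₀) = 1576 × 0.00817/5.80217 ≈ 2.22 m/s.
So the scatterer in a fluid is moving at 2.22 m/s toward the emitter.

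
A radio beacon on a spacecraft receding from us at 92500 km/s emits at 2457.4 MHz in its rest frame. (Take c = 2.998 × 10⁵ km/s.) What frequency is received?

1786.3 MHz

β = v/c = 92500/299800 = 0.3085.
Relativistic Doppler for frequency: f' = f₀ · √((1 − β)/(1 + β)).
f' = 2457.4 × √(0.6915/1.3085) = 2457.4 × 0.72693 ≈ 1786.3 MHz.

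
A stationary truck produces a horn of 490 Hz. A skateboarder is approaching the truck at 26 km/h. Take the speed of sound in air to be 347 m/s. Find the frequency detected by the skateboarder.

26 km/h = 7.222 m/s.
Moving observer, stationary source: f' = f · (v + v_o)/v.
f' = 490 × (347 + 7.222)/347 = 490 × 354.22/347 ≈ 500 Hz.

500 Hz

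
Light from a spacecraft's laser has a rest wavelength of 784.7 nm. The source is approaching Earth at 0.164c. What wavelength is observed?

665.0 nm

Relativistic Doppler for wavelength: λ' = λ₀ · √((1 − β)/(1 + β)).
λ' = 784.7 × √(0.8360/1.1640) = 784.7 × 0.84747 ≈ 665.0 nm.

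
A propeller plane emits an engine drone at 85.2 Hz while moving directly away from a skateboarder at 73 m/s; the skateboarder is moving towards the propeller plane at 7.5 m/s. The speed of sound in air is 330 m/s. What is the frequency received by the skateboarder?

71 Hz

General Doppler shift: f' = f · (v + v_o)/(v + v_s).
f' = 85.2 × (330 + 7.5)/(330 + 73) = 85.2 × 337.5/403 ≈ 71 Hz.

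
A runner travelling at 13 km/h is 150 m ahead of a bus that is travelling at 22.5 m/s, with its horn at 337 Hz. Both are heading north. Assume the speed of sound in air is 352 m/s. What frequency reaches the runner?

356 Hz

13 km/h = 3.611 m/s.
The runner is ahead, so the bus is moving toward it while the runner is moving away from the bus.
Both move, so f' = f · (v − v_o)/(v − v_s).
f' = 337 × (352 − 3.611)/(352 − 22.5) = 337 × 348.39/329.5 ≈ 356 Hz.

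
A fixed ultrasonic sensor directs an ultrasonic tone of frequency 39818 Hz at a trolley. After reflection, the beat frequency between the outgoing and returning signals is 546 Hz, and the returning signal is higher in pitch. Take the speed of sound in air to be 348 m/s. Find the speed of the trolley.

2.37 m/s

Double Doppler shift off a moving reflector: f₂ = f₀ · (v + u)/(v − u) (u > 0 toward emitter).
Returning signal is higher, so f₂ = f₀ + Δf = 39818 + 546 = 40364 Hz.
Rearranging, u = v · (f₂ − f₀)/(f₂ + f₀) = 348 × 546/80182 ≈ 2.37 m/s.
So the trolley is moving at 2.37 m/s toward the emitter.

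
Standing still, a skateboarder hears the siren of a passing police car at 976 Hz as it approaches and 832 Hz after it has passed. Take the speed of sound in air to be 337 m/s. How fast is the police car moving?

f₁/f₂ = (v + v_s)/(v − v_s), so v_s = v · (f₁ − f₂)/(f₁ + f₂).
v_s = 337 × (976 − 832)/(976 + 832) = 337 × 144/1808 ≈ 27 m/s.

27 m/s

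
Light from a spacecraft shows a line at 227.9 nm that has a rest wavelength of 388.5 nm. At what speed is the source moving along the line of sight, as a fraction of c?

0.488c

λ'/λ₀ = 0.5866 < 1 (blueshift), so the source is approaching.
λ'/λ₀ = √((1 − β)/(1 + β)) for an approaching source ⇒ β = (1 − r²)/(1 + r²) with r = λ'/λ₀.
β = (1 − 0.3441)/(1 + 0.3441) ≈ 0.488.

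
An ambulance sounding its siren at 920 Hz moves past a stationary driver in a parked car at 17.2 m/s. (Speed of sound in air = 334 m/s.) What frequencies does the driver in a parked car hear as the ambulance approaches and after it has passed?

Approaching: f₁ = f · v/(v − v_s) = 920 × 334/316.8 ≈ 970 Hz.
Receding: f₂ = f · v/(v + v_s) = 920 × 334/351.2 ≈ 875 Hz.

970 Hz approaching; 875 Hz receding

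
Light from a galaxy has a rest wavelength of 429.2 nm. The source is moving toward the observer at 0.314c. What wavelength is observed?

Relativistic Doppler for wavelength: λ' = λ₀ · √((1 − β)/(1 + β)).
λ' = 429.2 × √(0.6860/1.3140) = 429.2 × 0.72254 ≈ 310.1 nm.

310.1 nm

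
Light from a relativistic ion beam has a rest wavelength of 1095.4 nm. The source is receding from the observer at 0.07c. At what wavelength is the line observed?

Relativistic Doppler for wavelength: λ' = λ₀ · √((1 + β)/(1 − β)).
λ' = 1095.4 × √(1.0700/0.9300) = 1095.4 × 1.07263 ≈ 1175.0 nm.

1175.0 nm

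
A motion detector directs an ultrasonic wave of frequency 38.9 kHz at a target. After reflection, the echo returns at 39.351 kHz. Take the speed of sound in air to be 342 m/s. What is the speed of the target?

Double Doppler shift off a moving reflector: f₂ = f₀ · (v + u)/(v − u) (u > 0 toward emitter).
Rearranging, u = v · (f₂ − f₀)/(f₂ + f₀) = 342 × 0.451/78.251 ≈ 1.97 m/s.
So the target is moving at 1.97 m/s toward the emitter.

1.97 m/s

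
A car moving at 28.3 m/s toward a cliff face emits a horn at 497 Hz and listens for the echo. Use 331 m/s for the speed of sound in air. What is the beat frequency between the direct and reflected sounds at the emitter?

93 Hz

The cliff face receives the sound from a moving source: f₁ = f₀ · v/(v − v_e) = 497 × 331/302.7 ≈ 543.5 Hz.
On the return leg the car is a moving observer: f₂ = f₁ · (v + v_e)/v = 543.5 × 359.3/331 ≈ 589.9 Hz.
Equivalently f₂ = f₀ · (v + v_e)/(v − v_e).
Beat against the emitted tone: |f₂ − f₀| = 2v_e·f₀/(v − v_e) = 2 × 28.3 × 497/302.7 ≈ 93 Hz.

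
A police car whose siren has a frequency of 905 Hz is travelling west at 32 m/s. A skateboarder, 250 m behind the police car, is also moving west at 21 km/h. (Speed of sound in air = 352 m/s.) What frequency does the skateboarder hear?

21 km/h = 5.833 m/s.
The skateboarder is behind, so the police car is moving away from it while the skateboarder is moving toward the police car.
Both move, so f' = f · (v + v_o)/(v + v_s).
f' = 905 × (352 + 5.833)/(352 + 32) = 905 × 357.83/384 ≈ 843 Hz.

843 Hz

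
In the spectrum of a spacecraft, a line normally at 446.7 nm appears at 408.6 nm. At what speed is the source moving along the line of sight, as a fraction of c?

0.089

λ'/λ₀ = 0.9147 < 1 (blueshift), so the source is approaching.
λ'/λ₀ = √((1 − β)/(1 + β)) for an approaching source ⇒ β = (1 − r²)/(1 + r²) with r = λ'/λ₀.
β = (1 − 0.8367)/(1 + 0.8367) ≈ 0.089.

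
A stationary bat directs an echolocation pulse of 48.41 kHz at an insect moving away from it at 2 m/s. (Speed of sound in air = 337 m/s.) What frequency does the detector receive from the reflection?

At the insect (a moving observer), f₁ = f₀ · (v − u)/v = 48.41 × 335/337 ≈ 48.1 kHz.
On reflection it acts as a source moving away from the stationary detector: f₂ = f₁ · v/(v + u) = 48.1 × 337/339 ≈ 47.8 kHz.
Equivalently f₂ = f₀ · (v − u)/(v + u).

47.8 kHz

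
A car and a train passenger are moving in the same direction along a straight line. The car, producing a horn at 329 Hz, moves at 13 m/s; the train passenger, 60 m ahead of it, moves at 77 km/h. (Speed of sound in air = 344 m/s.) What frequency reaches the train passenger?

77 km/h = 21.39 m/s.
The train passenger is ahead, so the car is moving toward it while the train passenger is moving away from the car.
With source approaching and observer receding, f' = f · (v − v_o)/(v − v_s).
f' = 329 × (344 − 21.39)/(344 − 13) = 329 × 322.61/331 ≈ 321 Hz.

321 Hz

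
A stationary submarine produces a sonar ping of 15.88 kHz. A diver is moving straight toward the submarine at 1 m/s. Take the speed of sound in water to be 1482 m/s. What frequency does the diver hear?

Moving observer, stationary source: f' = f · (v + v_o)/v.
f' = 15.88 × (1482 + 1)/1482 = 15.88 × 1483/1482 ≈ 15.89 kHz.

15.89 kHz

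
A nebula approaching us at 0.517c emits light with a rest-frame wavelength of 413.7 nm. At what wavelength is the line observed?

Relativistic Doppler for wavelength: λ' = λ₀ · √((1 − β)/(1 + β)).
λ' = 413.7 × √(0.4830/1.5170) = 413.7 × 0.56426 ≈ 233.4 nm.

233.4 nm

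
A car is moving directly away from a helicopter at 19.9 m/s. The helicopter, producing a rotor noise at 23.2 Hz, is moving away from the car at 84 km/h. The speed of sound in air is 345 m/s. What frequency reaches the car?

84 km/h = 23.33 m/s.
General Doppler shift: f' = f · (v − v_o)/(v + v_s).
f' = 23.2 × (345 − 19.9)/(345 + 23.33) = 23.2 × 325.1/368.33 ≈ 20.5 Hz.

20.5 Hz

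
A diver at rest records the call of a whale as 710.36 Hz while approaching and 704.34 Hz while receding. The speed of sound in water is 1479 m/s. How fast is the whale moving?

f₁/f₂ = (v + v_s)/(v − v_s), so v_s = v · (f₁ − f₂)/(f₁ + f₂).
v_s = 1479 × (710.36 − 704.34)/(710.36 + 704.34) = 1479 × 6.02/1414.70 ≈ 6.3 m/s.

6.3 m/s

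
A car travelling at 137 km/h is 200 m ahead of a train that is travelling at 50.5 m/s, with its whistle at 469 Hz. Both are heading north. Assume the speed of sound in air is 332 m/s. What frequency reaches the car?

490 Hz

137 km/h = 38.06 m/s.
The car is ahead, so the train is moving toward it while the car is moving away from the train.
With source approaching and observer receding, f' = f · (v − v_o)/(v − v_s).
f' = 469 × (332 − 38.06)/(332 − 50.5) = 469 × 293.94/281.5 ≈ 490 Hz.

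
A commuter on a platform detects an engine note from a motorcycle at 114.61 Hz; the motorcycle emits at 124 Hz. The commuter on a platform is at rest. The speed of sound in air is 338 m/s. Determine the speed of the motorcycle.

28 m/s

f' < f, so the motorcycle is receding.
f' = f · v/(v + v_s) ⇒ v_s = v · |1 − f/f'|.
v_s = 338 × |1 − 124/114.61| = 338 × 0.08193 ≈ 28 m/s.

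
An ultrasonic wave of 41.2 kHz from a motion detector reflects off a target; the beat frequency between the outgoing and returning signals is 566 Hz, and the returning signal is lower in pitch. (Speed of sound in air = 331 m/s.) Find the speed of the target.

2.29 m/s

Double Doppler shift off a moving reflector: f₂ = f₀ · (v + u)/(v − u) (u > 0 toward emitter).
Returning signal is lower, so f₂ = f₀ − Δf = 41200 − 566 = 40634 Hz.
Rearranging, u = v · (f₂ − f₀)/(f₂ + f₀) = 331 × -566/81834 ≈ -2.29 m/s.
So the target is moving at 2.29 m/s away from the emitter.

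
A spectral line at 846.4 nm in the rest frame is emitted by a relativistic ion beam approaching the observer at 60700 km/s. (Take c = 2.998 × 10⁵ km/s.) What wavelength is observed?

689.3 nm

β = v/c = 60700/299800 = 0.2025.
Relativistic Doppler for wavelength: λ' = λ₀ · √((1 − β)/(1 + β)).
λ' = 846.4 × √(0.7975/1.2025) = 846.4 × 0.81440 ≈ 689.3 nm.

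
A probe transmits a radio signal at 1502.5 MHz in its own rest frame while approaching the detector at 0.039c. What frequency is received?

Relativistic Doppler for frequency: f' = f₀ · √((1 + β)/(1 − β)).
f' = 1502.5 × √(1.0390/0.9610) = 1502.5 × 1.03979 ≈ 1562.3 MHz.

1562.3 MHz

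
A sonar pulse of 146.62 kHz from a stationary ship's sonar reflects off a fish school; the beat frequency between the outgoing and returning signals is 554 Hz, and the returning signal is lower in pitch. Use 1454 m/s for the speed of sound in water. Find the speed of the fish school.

2.75 m/s

Double Doppler shift off a moving reflector: f₂ = f₀ · (v + u)/(v − u) (u > 0 toward emitter).
Returning signal is lower, so f₂ = f₀ − Δf = 146620 − 554 = 146066 Hz.
Rearranging, u = v · (f₂ − f₀)/(f₂ + f₀) = 1454 × -554/292686 ≈ -2.75 m/s.
So the fish school is moving at 2.75 m/s away from the emitter.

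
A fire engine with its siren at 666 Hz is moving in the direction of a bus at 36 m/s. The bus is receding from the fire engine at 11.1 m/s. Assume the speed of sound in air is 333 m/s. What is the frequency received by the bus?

With source approaching and observer receding, f' = f · (v − v_o)/(v − v_s).
f' = 666 × (333 − 11.1)/(333 − 36) = 666 × 321.9/297 ≈ 722 Hz.

722 Hz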